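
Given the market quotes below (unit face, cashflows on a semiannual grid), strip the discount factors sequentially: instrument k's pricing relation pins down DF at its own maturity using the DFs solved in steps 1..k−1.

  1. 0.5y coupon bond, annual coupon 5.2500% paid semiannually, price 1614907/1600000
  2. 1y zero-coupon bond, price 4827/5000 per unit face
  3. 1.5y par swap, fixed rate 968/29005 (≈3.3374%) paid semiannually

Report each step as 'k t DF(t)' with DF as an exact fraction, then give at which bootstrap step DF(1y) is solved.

1 1/2 1967/2000
2 1 4827/5000
3 3/2 2379/2500
DF(1y) is solved at step 2

step 1 [0.5y] bond c/2=21/800: DF=(1614907/1600000 − 21/800·(0))/(1+21/800) = 1967/2000 ≈ 0.983500
step 2 [1y] zero: DF = P = 4827/5000 ≈ 0.965400
step 3 [1.5y] swap r/2=484/29005: DF=(1 − 484/29005·(0.983500+0.965400))/(1+484/29005) = 2379/2500 ≈ 0.951600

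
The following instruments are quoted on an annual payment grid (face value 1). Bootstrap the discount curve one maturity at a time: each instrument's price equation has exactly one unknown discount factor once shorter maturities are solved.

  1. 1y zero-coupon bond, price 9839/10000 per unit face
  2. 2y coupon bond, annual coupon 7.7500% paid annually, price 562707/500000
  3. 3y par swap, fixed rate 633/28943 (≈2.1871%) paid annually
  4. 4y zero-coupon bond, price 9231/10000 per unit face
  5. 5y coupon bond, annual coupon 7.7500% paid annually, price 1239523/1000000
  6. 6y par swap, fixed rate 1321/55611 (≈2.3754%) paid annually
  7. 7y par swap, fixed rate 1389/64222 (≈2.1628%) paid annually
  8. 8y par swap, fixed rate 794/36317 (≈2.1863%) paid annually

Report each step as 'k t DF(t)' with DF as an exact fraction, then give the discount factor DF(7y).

1 1 9839/10000
2 2 9737/10000
3 3 9367/10000
4 4 9231/10000
5 5 4379/5000
6 6 8679/10000
7 7 8611/10000
8 8 2103/2500
DF(7y) = 8611/10000 ≈ 0.861100

step 1 [1y] zero: DF = P = 9839/10000 ≈ 0.983900
step 2 [2y] bond c/1=31/400: DF=(562707/500000 − 31/400·(0.983900))/(1+31/400) = 9737/10000 ≈ 0.973700
step 3 [3y] swap r/1=633/28943: DF=(1 − 633/28943·(0.983900+0.973700))/(1+633/28943) = 9367/10000 ≈ 0.936700
step 4 [4y] zero: DF = P = 9231/10000 ≈ 0.923100
step 5 [5y] bond c/1=31/400: DF=(1239523/1000000 − 31/400·(0.983900+0.973700+0.936700+0.923100))/(1+31/400) = 4379/5000 ≈ 0.875800
step 6 [6y] swap r/1=1321/55611: DF=(1 − 1321/55611·(0.983900+0.973700+0.936700+0.923100+0.875800))/(1+1321/55611) = 8679/10000 ≈ 0.867900
step 7 [7y] swap r/1=1389/64222: DF=(1 − 1389/64222·(0.983900+0.973700+0.936700+0.923100+0.875800+0.867900))/(1+1389/64222) = 8611/10000 ≈ 0.861100
step 8 [8y] swap r/1=794/36317: DF=(1 − 794/36317·(0.983900+0.973700+0.936700+0.923100+0.875800+0.867900+0.861100))/(1+794/36317) = 2103/2500 ≈ 0.841200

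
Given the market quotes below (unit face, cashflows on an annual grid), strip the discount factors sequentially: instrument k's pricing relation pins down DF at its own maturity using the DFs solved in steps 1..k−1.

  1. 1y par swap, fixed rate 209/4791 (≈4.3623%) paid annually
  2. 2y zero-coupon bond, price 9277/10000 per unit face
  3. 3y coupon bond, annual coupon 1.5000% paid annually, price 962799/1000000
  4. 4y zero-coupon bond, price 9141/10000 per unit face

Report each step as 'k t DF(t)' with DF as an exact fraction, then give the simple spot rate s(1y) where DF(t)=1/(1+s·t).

step 1 [1y] swap r/1=209/4791: DF=(1 − 209/4791·(0))/(1+209/4791) = 4791/5000 ≈ 0.958200
step 2 [2y] zero: DF = P = 9277/10000 ≈ 0.927700
step 3 [3y] bond c/1=3/200: DF=(962799/1000000 − 3/200·(0.958200+0.927700))/(1+3/200) = 9207/10000 ≈ 0.920700
step 4 [4y] zero: DF = P = 9141/10000 ≈ 0.914100

1 1 4791/5000
2 2 9277/10000
3 3 9207/10000
4 4 9141/10000
s(1y) = (1/(4791/5000) − 1)/(1) = 209/4791 ≈ 4.3623%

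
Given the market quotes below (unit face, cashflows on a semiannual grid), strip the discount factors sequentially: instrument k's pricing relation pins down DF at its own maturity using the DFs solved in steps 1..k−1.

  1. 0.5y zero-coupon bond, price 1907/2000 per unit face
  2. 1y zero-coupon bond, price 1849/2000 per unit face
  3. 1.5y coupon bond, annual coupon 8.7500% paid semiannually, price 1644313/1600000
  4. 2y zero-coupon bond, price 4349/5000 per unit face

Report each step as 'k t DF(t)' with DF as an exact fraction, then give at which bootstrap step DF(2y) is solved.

1 1/2 1907/2000
2 1 1849/2000
3 3/2 9059/10000
4 2 4349/5000
DF(2y) is solved at step 4

step 1 [0.5y] zero: DF = P = 1907/2000 ≈ 0.953500
step 2 [1y] zero: DF = P = 1849/2000 ≈ 0.924500
step 3 [1.5y] bond c/2=7/160: DF=(1644313/1600000 − 7/160·(0.953500+0.924500))/(1+7/160) = 9059/10000 ≈ 0.905900
step 4 [2y] zero: DF = P = 4349/5000 ≈ 0.869800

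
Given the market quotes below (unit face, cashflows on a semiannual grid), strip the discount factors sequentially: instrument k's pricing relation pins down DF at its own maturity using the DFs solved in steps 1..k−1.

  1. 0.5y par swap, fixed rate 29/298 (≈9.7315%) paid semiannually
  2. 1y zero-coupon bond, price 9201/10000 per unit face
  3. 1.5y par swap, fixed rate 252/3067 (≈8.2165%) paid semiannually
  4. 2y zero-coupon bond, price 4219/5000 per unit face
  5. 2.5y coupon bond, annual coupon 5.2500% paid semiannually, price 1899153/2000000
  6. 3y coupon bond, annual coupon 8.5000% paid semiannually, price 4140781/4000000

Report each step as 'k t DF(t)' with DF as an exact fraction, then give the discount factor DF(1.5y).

1 1/2 596/625
2 1 9201/10000
3 3/2 4433/5000
4 2 4219/5000
5 5/2 8331/10000
6 3 8121/10000
DF(1.5y) = 4433/5000 ≈ 0.886600

step 1 [0.5y] swap r/2=29/596: DF=(1 − 29/596·(0))/(1+29/596) = 596/625 ≈ 0.953600
step 2 [1y] zero: DF = P = 9201/10000 ≈ 0.920100
step 3 [1.5y] swap r/2=126/3067: DF=(1 − 126/3067·(0.953600+0.920100))/(1+126/3067) = 4433/5000 ≈ 0.886600
step 4 [2y] zero: DF = P = 4219/5000 ≈ 0.843800
step 5 [2.5y] bond c/2=21/800: DF=(1899153/2000000 − 21/800·(0.953600+0.920100+0.886600+0.843800))/(1+21/800) = 8331/10000 ≈ 0.833100
step 6 [3y] bond c/2=17/400: DF=(4140781/4000000 − 17/400·(0.953600+0.920100+0.886600+0.843800+0.833100))/(1+17/400) = 8121/10000 ≈ 0.812100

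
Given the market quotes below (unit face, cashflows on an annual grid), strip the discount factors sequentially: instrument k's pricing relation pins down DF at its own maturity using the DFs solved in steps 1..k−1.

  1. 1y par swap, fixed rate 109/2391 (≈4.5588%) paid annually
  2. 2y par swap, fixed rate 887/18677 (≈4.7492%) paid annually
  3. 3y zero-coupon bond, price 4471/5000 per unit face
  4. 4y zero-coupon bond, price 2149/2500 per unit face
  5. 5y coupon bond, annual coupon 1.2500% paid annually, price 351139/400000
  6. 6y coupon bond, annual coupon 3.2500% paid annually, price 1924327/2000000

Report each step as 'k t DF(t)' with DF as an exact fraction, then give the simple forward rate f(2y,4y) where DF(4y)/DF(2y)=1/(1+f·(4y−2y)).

1 1 2391/2500
2 2 9113/10000
3 3 4471/5000
4 4 2149/2500
5 5 8223/10000
6 6 99/125
f(2y,4y) = ((9113/10000)/(2149/2500) − 1)/(2) = 517/17192 ≈ 3.0072%

step 1 [1y] swap r/1=109/2391: DF=(1 − 109/2391·(0))/(1+109/2391) = 2391/2500 ≈ 0.956400
step 2 [2y] swap r/1=887/18677: DF=(1 − 887/18677·(0.956400))/(1+887/18677) = 9113/10000 ≈ 0.911300
step 3 [3y] zero: DF = P = 4471/5000 ≈ 0.894200
step 4 [4y] zero: DF = P = 2149/2500 ≈ 0.859600
step 5 [5y] bond c/1=1/80: DF=(351139/400000 − 1/80·(0.956400+0.911300+0.894200+0.859600))/(1+1/80) = 8223/10000 ≈ 0.822300
step 6 [6y] bond c/1=13/400: DF=(1924327/2000000 − 13/400·(0.956400+0.911300+0.894200+0.859600+0.822300))/(1+13/400) = 99/125 ≈ 0.792000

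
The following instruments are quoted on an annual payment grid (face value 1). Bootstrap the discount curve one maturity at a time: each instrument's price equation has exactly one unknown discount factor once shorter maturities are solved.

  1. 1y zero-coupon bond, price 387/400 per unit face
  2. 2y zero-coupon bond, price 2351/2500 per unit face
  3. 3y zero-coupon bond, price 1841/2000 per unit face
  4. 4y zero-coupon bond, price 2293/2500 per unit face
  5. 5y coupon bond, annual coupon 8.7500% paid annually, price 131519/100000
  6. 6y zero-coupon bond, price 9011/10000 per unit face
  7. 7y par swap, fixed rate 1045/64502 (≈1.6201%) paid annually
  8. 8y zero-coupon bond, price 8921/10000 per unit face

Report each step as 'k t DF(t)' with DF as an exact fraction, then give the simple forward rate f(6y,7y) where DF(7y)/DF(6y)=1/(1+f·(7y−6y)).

1 1 387/400
2 2 2351/2500
3 3 1841/2000
4 4 2293/2500
5 5 227/250
6 6 9011/10000
7 7 1791/2000
8 8 8921/10000
f(6y,7y) = ((9011/10000)/(1791/2000) − 1)/(1) = 56/8955 ≈ 0.6253%

step 1 [1y] zero: DF = P = 387/400 ≈ 0.967500
step 2 [2y] zero: DF = P = 2351/2500 ≈ 0.940400
step 3 [3y] zero: DF = P = 1841/2000 ≈ 0.920500
step 4 [4y] zero: DF = P = 2293/2500 ≈ 0.917200
step 5 [5y] bond c/1=7/80: DF=(131519/100000 − 7/80·(0.967500+0.940400+0.920500+0.917200))/(1+7/80) = 227/250 ≈ 0.908000
step 6 [6y] zero: DF = P = 9011/10000 ≈ 0.901100
step 7 [7y] swap r/1=1045/64502: DF=(1 − 1045/64502·(0.967500+0.940400+0.920500+0.917200+0.908000+0.901100))/(1+1045/64502) = 1791/2000 ≈ 0.895500
step 8 [8y] zero: DF = P = 8921/10000 ≈ 0.892100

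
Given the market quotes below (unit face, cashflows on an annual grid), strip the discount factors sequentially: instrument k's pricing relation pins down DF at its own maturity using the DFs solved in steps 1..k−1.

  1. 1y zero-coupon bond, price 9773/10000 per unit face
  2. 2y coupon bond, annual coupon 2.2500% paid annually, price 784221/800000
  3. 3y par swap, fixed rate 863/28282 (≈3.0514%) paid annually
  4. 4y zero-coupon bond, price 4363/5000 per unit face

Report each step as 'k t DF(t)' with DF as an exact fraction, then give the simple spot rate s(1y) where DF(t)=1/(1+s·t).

step 1 [1y] zero: DF = P = 9773/10000 ≈ 0.977300
step 2 [2y] bond c/1=9/400: DF=(784221/800000 − 9/400·(0.977300))/(1+9/400) = 2343/2500 ≈ 0.937200
step 3 [3y] swap r/1=863/28282: DF=(1 − 863/28282·(0.977300+0.937200))/(1+863/28282) = 9137/10000 ≈ 0.913700
step 4 [4y] zero: DF = P = 4363/5000 ≈ 0.872600

1 1 9773/10000
2 2 2343/2500
3 3 9137/10000
4 4 4363/5000
s(1y) = (1/(9773/10000) − 1)/(1) = 227/9773 ≈ 2.3227%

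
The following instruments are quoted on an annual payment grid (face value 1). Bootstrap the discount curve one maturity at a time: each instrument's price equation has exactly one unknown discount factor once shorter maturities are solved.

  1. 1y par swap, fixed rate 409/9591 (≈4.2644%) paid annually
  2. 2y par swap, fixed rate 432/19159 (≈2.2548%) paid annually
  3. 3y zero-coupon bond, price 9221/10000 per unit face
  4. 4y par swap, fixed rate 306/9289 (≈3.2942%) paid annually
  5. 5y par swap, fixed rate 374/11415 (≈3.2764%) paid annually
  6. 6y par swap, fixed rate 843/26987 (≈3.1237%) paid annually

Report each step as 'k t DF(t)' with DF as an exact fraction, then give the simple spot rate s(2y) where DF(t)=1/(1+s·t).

1 1 9591/10000
2 2 598/625
3 3 9221/10000
4 4 1097/1250
5 5 1063/1250
6 6 4157/5000
s(2y) = (1/(598/625) − 1)/(2) = 27/1196 ≈ 2.2575%

step 1 [1y] swap r/1=409/9591: DF=(1 − 409/9591·(0))/(1+409/9591) = 9591/10000 ≈ 0.959100
step 2 [2y] swap r/1=432/19159: DF=(1 − 432/19159·(0.959100))/(1+432/19159) = 598/625 ≈ 0.956800
step 3 [3y] zero: DF = P = 9221/10000 ≈ 0.922100
step 4 [4y] swap r/1=306/9289: DF=(1 − 306/9289·(0.959100+0.956800+0.922100))/(1+306/9289) = 1097/1250 ≈ 0.877600
step 5 [5y] swap r/1=374/11415: DF=(1 − 374/11415·(0.959100+0.956800+0.922100+0.877600))/(1+374/11415) = 1063/1250 ≈ 0.850400
step 6 [6y] swap r/1=843/26987: DF=(1 − 843/26987·(0.959100+0.956800+0.922100+0.877600+0.850400))/(1+843/26987) = 4157/5000 ≈ 0.831400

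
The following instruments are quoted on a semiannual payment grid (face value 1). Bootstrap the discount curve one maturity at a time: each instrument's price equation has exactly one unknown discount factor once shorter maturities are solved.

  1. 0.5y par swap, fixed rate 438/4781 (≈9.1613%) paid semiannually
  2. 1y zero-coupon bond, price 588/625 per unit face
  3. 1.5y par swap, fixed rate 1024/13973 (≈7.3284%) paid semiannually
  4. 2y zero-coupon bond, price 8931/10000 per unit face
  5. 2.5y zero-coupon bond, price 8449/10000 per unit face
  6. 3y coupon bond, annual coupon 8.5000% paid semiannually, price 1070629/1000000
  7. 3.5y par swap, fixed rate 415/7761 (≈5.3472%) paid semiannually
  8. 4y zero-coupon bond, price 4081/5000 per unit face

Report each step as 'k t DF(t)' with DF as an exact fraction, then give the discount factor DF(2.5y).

step 1 [0.5y] swap r/2=219/4781: DF=(1 − 219/4781·(0))/(1+219/4781) = 4781/5000 ≈ 0.956200
step 2 [1y] zero: DF = P = 588/625 ≈ 0.940800
step 3 [1.5y] swap r/2=512/13973: DF=(1 − 512/13973·(0.956200+0.940800))/(1+512/13973) = 561/625 ≈ 0.897600
step 4 [2y] zero: DF = P = 8931/10000 ≈ 0.893100
step 5 [2.5y] zero: DF = P = 8449/10000 ≈ 0.844900
step 6 [3y] bond c/2=17/400: DF=(1070629/1000000 − 17/400·(0.956200+0.940800+0.897600+0.893100+0.844900))/(1+17/400) = 4211/5000 ≈ 0.842200
step 7 [3.5y] swap r/2=415/15522: DF=(1 − 415/15522·(0.956200+0.940800+0.897600+0.893100+0.844900+0.842200))/(1+415/15522) = 417/500 ≈ 0.834000
step 8 [4y] zero: DF = P = 4081/5000 ≈ 0.816200

1 1/2 4781/5000
2 1 588/625
3 3/2 561/625
4 2 8931/10000
5 5/2 8449/10000
6 3 4211/5000
7 7/2 417/500
8 4 4081/5000
DF(2.5y) = 8449/10000 ≈ 0.844900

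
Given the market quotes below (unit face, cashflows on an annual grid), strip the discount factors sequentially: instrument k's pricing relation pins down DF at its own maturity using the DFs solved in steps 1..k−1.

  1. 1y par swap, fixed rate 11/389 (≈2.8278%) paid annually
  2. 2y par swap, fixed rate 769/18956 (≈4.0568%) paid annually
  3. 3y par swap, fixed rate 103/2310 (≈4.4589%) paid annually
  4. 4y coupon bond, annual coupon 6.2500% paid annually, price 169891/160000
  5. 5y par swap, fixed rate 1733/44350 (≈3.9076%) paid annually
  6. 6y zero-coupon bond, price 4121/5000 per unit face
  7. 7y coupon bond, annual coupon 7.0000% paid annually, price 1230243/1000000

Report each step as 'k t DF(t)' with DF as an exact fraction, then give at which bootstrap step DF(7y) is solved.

step 1 [1y] swap r/1=11/389: DF=(1 − 11/389·(0))/(1+11/389) = 389/400 ≈ 0.972500
step 2 [2y] swap r/1=769/18956: DF=(1 − 769/18956·(0.972500))/(1+769/18956) = 9231/10000 ≈ 0.923100
step 3 [3y] swap r/1=103/2310: DF=(1 − 103/2310·(0.972500+0.923100))/(1+103/2310) = 2191/2500 ≈ 0.876400
step 4 [4y] bond c/1=1/16: DF=(169891/160000 − 1/16·(0.972500+0.923100+0.876400))/(1+1/16) = 8363/10000 ≈ 0.836300
step 5 [5y] swap r/1=1733/44350: DF=(1 − 1733/44350·(0.972500+0.923100+0.876400+0.836300))/(1+1733/44350) = 8267/10000 ≈ 0.826700
step 6 [6y] zero: DF = P = 4121/5000 ≈ 0.824200
step 7 [7y] bond c/1=7/100: DF=(1230243/1000000 − 7/100·(0.972500+0.923100+0.876400+0.836300+0.826700+0.824200))/(1+7/100) = 8057/10000 ≈ 0.805700

1 1 389/400
2 2 9231/10000
3 3 2191/2500
4 4 8363/10000
5 5 8267/10000
6 6 4121/5000
7 7 8057/10000
DF(7y) is solved at step 7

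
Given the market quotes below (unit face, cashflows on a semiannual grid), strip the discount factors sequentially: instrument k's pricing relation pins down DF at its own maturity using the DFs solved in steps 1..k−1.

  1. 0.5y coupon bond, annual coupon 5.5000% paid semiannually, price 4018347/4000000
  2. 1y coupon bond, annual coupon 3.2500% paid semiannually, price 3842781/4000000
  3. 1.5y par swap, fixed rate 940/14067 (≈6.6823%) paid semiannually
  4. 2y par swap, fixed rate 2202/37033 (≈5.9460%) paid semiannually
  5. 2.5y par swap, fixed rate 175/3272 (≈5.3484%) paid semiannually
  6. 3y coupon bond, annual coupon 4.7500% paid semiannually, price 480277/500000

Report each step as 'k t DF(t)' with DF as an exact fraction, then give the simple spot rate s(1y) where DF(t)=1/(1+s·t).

step 1 [0.5y] bond c/2=11/400: DF=(4018347/4000000 − 11/400·(0))/(1+11/400) = 9777/10000 ≈ 0.977700
step 2 [1y] bond c/2=13/800: DF=(3842781/4000000 − 13/800·(0.977700))/(1+13/800) = 9297/10000 ≈ 0.929700
step 3 [1.5y] swap r/2=470/14067: DF=(1 − 470/14067·(0.977700+0.929700))/(1+470/14067) = 453/500 ≈ 0.906000
step 4 [2y] swap r/2=1101/37033: DF=(1 − 1101/37033·(0.977700+0.929700+0.906000))/(1+1101/37033) = 8899/10000 ≈ 0.889900
step 5 [2.5y] swap r/2=175/6544: DF=(1 − 175/6544·(0.977700+0.929700+0.906000+0.889900))/(1+175/6544) = 351/400 ≈ 0.877500
step 6 [3y] bond c/2=19/800: DF=(480277/500000 − 19/800·(0.977700+0.929700+0.906000+0.889900+0.877500))/(1+19/800) = 104/125 ≈ 0.832000

1 1/2 9777/10000
2 1 9297/10000
3 3/2 453/500
4 2 8899/10000
5 5/2 351/400
6 3 104/125
s(1y) = (1/(9297/10000) − 1)/(1) = 703/9297 ≈ 7.5616%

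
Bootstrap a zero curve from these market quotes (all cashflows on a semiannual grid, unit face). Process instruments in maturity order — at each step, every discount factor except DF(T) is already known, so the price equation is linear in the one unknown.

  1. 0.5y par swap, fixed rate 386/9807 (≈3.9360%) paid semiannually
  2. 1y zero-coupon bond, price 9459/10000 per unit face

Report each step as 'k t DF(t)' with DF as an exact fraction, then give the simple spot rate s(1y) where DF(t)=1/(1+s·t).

step 1 [0.5y] swap r/2=193/9807: DF=(1 − 193/9807·(0))/(1+193/9807) = 9807/10000 ≈ 0.980700
step 2 [1y] zero: DF = P = 9459/10000 ≈ 0.945900

1 1/2 9807/10000
2 1 9459/10000
s(1y) = (1/(9459/10000) − 1)/(1) = 541/9459 ≈ 5.7194%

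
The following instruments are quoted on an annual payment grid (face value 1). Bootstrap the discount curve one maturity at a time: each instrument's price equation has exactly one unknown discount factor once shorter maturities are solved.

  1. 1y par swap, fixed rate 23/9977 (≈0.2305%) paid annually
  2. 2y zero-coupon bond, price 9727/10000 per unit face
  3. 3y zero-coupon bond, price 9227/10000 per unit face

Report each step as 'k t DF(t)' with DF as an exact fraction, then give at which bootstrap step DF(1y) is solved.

1 1 9977/10000
2 2 9727/10000
3 3 9227/10000
DF(1y) is solved at step 1

step 1 [1y] swap r/1=23/9977: DF=(1 − 23/9977·(0))/(1+23/9977) = 9977/10000 ≈ 0.997700
step 2 [2y] zero: DF = P = 9727/10000 ≈ 0.972700
step 3 [3y] zero: DF = P = 9227/10000 ≈ 0.922700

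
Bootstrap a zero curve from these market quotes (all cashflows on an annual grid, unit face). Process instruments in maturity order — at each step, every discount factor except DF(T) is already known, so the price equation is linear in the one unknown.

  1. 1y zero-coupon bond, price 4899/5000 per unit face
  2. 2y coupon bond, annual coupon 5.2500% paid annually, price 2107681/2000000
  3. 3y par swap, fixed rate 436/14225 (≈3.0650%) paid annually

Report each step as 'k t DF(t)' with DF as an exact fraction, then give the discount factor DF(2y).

1 1 4899/5000
2 2 2381/2500
3 3 1141/1250
DF(2y) = 2381/2500 ≈ 0.952400

step 1 [1y] zero: DF = P = 4899/5000 ≈ 0.979800
step 2 [2y] bond c/1=21/400: DF=(2107681/2000000 − 21/400·(0.979800))/(1+21/400) = 2381/2500 ≈ 0.952400
step 3 [3y] swap r/1=436/14225: DF=(1 − 436/14225·(0.979800+0.952400))/(1+436/14225) = 1141/1250 ≈ 0.912800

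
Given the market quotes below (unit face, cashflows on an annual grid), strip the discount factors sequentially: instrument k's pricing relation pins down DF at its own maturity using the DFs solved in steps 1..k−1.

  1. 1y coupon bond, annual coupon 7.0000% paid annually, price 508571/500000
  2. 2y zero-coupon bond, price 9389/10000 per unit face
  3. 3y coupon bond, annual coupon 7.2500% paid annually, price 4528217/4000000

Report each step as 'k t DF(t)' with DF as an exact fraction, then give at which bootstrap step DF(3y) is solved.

1 1 4753/5000
2 2 9389/10000
3 3 4639/5000
DF(3y) is solved at step 3

step 1 [1y] bond c/1=7/100: DF=(508571/500000 − 7/100·(0))/(1+7/100) = 4753/5000 ≈ 0.950600
step 2 [2y] zero: DF = P = 9389/10000 ≈ 0.938900
step 3 [3y] bond c/1=29/400: DF=(4528217/4000000 − 29/400·(0.950600+0.938900))/(1+29/400) = 4639/5000 ≈ 0.927800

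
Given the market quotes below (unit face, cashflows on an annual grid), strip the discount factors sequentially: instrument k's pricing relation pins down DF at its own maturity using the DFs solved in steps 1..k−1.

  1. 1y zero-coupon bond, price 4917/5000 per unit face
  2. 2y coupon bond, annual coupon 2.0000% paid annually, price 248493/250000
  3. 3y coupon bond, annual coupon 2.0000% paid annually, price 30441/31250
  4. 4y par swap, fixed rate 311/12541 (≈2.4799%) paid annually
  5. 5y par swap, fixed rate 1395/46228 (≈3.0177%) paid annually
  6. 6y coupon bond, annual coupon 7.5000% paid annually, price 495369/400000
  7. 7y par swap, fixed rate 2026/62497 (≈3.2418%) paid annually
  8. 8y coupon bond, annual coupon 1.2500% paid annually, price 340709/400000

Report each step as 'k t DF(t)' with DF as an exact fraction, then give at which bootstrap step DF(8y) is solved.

1 1 4917/5000
2 2 597/625
3 3 917/1000
4 4 9067/10000
5 5 1721/2000
6 6 1659/2000
7 7 3987/5000
8 8 7641/10000
DF(8y) is solved at step 8

step 1 [1y] zero: DF = P = 4917/5000 ≈ 0.983400
step 2 [2y] bond c/1=1/50: DF=(248493/250000 − 1/50·(0.983400))/(1+1/50) = 597/625 ≈ 0.955200
step 3 [3y] bond c/1=1/50: DF=(30441/31250 − 1/50·(0.983400+0.955200))/(1+1/50) = 917/1000 ≈ 0.917000
step 4 [4y] swap r/1=311/12541: DF=(1 − 311/12541·(0.983400+0.955200+0.917000))/(1+311/12541) = 9067/10000 ≈ 0.906700
step 5 [5y] swap r/1=1395/46228: DF=(1 − 1395/46228·(0.983400+0.955200+0.917000+0.906700))/(1+1395/46228) = 1721/2000 ≈ 0.860500
step 6 [6y] bond c/1=3/40: DF=(495369/400000 − 3/40·(0.983400+0.955200+0.917000+0.906700+0.860500))/(1+3/40) = 1659/2000 ≈ 0.829500
step 7 [7y] swap r/1=2026/62497: DF=(1 − 2026/62497·(0.983400+0.955200+0.917000+0.906700+0.860500+0.829500))/(1+2026/62497) = 3987/5000 ≈ 0.797400
step 8 [8y] bond c/1=1/80: DF=(340709/400000 − 1/80·(0.983400+0.955200+0.917000+0.906700+0.860500+0.829500+0.797400))/(1+1/80) = 7641/10000 ≈ 0.764100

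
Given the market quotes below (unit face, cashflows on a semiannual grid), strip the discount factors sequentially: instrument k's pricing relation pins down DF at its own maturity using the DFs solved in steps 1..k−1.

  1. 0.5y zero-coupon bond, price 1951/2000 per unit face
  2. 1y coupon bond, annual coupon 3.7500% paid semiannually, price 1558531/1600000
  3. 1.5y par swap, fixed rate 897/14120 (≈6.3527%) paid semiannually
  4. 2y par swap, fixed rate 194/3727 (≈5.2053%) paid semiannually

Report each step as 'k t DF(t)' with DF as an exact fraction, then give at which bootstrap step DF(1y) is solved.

1 1/2 1951/2000
2 1 4691/5000
3 3/2 9103/10000
4 2 903/1000
DF(1y) is solved at step 2

step 1 [0.5y] zero: DF = P = 1951/2000 ≈ 0.975500
step 2 [1y] bond c/2=3/160: DF=(1558531/1600000 − 3/160·(0.975500))/(1+3/160) = 4691/5000 ≈ 0.938200
step 3 [1.5y] swap r/2=897/28240: DF=(1 − 897/28240·(0.975500+0.938200))/(1+897/28240) = 9103/10000 ≈ 0.910300
step 4 [2y] swap r/2=97/3727: DF=(1 − 97/3727·(0.975500+0.938200+0.910300))/(1+97/3727) = 903/1000 ≈ 0.903000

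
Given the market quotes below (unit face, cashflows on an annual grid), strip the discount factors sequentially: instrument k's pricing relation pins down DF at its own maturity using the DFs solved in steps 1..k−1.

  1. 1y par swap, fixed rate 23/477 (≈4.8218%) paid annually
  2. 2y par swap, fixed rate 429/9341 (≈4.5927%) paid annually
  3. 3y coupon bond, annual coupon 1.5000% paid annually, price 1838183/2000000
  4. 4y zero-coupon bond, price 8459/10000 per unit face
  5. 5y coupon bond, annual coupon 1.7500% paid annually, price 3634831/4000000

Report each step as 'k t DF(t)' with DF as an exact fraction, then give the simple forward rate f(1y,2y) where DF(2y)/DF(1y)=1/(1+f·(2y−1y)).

step 1 [1y] swap r/1=23/477: DF=(1 − 23/477·(0))/(1+23/477) = 477/500 ≈ 0.954000
step 2 [2y] swap r/1=429/9341: DF=(1 − 429/9341·(0.954000))/(1+429/9341) = 4571/5000 ≈ 0.914200
step 3 [3y] bond c/1=3/200: DF=(1838183/2000000 − 3/200·(0.954000+0.914200))/(1+3/200) = 8779/10000 ≈ 0.877900
step 4 [4y] zero: DF = P = 8459/10000 ≈ 0.845900
step 5 [5y] bond c/1=7/400: DF=(3634831/4000000 − 7/400·(0.954000+0.914200+0.877900+0.845900))/(1+7/400) = 8313/10000 ≈ 0.831300

1 1 477/500
2 2 4571/5000
3 3 8779/10000
4 4 8459/10000
5 5 8313/10000
f(1y,2y) = ((477/500)/(4571/5000) − 1)/(1) = 199/4571 ≈ 4.3535%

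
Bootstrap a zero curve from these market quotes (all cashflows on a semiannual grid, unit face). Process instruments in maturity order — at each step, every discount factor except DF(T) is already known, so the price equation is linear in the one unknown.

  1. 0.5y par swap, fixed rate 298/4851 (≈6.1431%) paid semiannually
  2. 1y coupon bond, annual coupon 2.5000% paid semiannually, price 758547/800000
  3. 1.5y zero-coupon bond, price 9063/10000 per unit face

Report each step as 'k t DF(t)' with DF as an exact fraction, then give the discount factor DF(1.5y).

1 1/2 4851/5000
2 1 1849/2000
3 3/2 9063/10000
DF(1.5y) = 9063/10000 ≈ 0.906300

step 1 [0.5y] swap r/2=149/4851: DF=(1 − 149/4851·(0))/(1+149/4851) = 4851/5000 ≈ 0.970200
step 2 [1y] bond c/2=1/80: DF=(758547/800000 − 1/80·(0.970200))/(1+1/80) = 1849/2000 ≈ 0.924500
step 3 [1.5y] zero: DF = P = 9063/10000 ≈ 0.906300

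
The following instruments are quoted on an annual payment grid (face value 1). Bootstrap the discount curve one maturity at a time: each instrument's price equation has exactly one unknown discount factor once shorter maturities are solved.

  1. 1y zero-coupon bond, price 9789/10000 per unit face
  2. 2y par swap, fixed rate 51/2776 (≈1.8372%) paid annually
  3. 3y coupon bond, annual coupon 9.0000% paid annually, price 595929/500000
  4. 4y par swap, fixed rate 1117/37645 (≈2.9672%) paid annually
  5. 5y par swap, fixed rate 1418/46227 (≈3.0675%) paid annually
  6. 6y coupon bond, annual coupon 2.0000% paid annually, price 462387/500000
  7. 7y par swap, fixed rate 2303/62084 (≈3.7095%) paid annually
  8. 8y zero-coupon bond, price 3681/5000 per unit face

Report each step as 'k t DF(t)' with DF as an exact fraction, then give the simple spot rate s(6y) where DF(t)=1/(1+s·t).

step 1 [1y] zero: DF = P = 9789/10000 ≈ 0.978900
step 2 [2y] swap r/1=51/2776: DF=(1 − 51/2776·(0.978900))/(1+51/2776) = 9643/10000 ≈ 0.964300
step 3 [3y] bond c/1=9/100: DF=(595929/500000 − 9/100·(0.978900+0.964300))/(1+9/100) = 933/1000 ≈ 0.933000
step 4 [4y] swap r/1=1117/37645: DF=(1 − 1117/37645·(0.978900+0.964300+0.933000))/(1+1117/37645) = 8883/10000 ≈ 0.888300
step 5 [5y] swap r/1=1418/46227: DF=(1 − 1418/46227·(0.978900+0.964300+0.933000+0.888300))/(1+1418/46227) = 4291/5000 ≈ 0.858200
step 6 [6y] bond c/1=1/50: DF=(462387/500000 − 1/50·(0.978900+0.964300+0.933000+0.888300+0.858200))/(1+1/50) = 102/125 ≈ 0.816000
step 7 [7y] swap r/1=2303/62084: DF=(1 − 2303/62084·(0.978900+0.964300+0.933000+0.888300+0.858200+0.816000))/(1+2303/62084) = 7697/10000 ≈ 0.769700
step 8 [8y] zero: DF = P = 3681/5000 ≈ 0.736200

1 1 9789/10000
2 2 9643/10000
3 3 933/1000
4 4 8883/10000
5 5 4291/5000
6 6 102/125
7 7 7697/10000
8 8 3681/5000
s(6y) = (1/(102/125) − 1)/(6) = 23/612 ≈ 3.7582%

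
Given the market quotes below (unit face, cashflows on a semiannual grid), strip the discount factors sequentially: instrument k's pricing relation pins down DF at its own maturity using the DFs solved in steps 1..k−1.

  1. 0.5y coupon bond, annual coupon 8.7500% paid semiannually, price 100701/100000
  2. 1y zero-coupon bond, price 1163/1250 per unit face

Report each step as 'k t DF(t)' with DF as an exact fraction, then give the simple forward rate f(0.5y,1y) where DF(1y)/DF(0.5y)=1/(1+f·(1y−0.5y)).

step 1 [0.5y] bond c/2=7/160: DF=(100701/100000 − 7/160·(0))/(1+7/160) = 603/625 ≈ 0.964800
step 2 [1y] zero: DF = P = 1163/1250 ≈ 0.930400

1 1/2 603/625
2 1 1163/1250
f(0.5y,1y) = ((603/625)/(1163/1250) − 1)/(1/2) = 86/1163 ≈ 7.3947%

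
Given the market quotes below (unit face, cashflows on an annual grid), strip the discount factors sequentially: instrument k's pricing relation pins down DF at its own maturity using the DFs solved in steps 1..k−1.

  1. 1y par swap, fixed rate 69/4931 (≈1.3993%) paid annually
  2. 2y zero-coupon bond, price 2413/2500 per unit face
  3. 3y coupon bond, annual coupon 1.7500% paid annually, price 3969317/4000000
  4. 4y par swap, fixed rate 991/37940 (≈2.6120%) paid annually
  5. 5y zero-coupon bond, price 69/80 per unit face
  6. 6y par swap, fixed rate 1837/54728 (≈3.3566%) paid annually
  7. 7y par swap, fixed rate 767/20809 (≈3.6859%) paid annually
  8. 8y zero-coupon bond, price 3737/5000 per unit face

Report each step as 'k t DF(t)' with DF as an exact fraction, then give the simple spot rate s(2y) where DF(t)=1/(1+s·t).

step 1 [1y] swap r/1=69/4931: DF=(1 − 69/4931·(0))/(1+69/4931) = 4931/5000 ≈ 0.986200
step 2 [2y] zero: DF = P = 2413/2500 ≈ 0.965200
step 3 [3y] bond c/1=7/400: DF=(3969317/4000000 − 7/400·(0.986200+0.965200))/(1+7/400) = 9417/10000 ≈ 0.941700
step 4 [4y] swap r/1=991/37940: DF=(1 − 991/37940·(0.986200+0.965200+0.941700))/(1+991/37940) = 9009/10000 ≈ 0.900900
step 5 [5y] zero: DF = P = 69/80 ≈ 0.862500
step 6 [6y] swap r/1=1837/54728: DF=(1 − 1837/54728·(0.986200+0.965200+0.941700+0.900900+0.862500))/(1+1837/54728) = 8163/10000 ≈ 0.816300
step 7 [7y] swap r/1=767/20809: DF=(1 − 767/20809·(0.986200+0.965200+0.941700+0.900900+0.862500+0.816300))/(1+767/20809) = 7699/10000 ≈ 0.769900
step 8 [8y] zero: DF = P = 3737/5000 ≈ 0.747400

1 1 4931/5000
2 2 2413/2500
3 3 9417/10000
4 4 9009/10000
5 5 69/80
6 6 8163/10000
7 7 7699/10000
8 8 3737/5000
s(2y) = (1/(2413/2500) − 1)/(2) = 87/4826 ≈ 1.8027%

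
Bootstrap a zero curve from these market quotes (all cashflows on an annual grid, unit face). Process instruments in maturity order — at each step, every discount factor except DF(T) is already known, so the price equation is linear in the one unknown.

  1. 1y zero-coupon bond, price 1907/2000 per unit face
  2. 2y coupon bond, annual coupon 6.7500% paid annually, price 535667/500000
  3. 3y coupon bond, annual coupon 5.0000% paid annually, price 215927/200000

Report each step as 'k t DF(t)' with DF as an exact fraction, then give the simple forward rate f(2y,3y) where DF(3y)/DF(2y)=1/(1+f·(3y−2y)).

step 1 [1y] zero: DF = P = 1907/2000 ≈ 0.953500
step 2 [2y] bond c/1=27/400: DF=(535667/500000 − 27/400·(0.953500))/(1+27/400) = 9433/10000 ≈ 0.943300
step 3 [3y] bond c/1=1/20: DF=(215927/200000 − 1/20·(0.953500+0.943300))/(1+1/20) = 9379/10000 ≈ 0.937900

1 1 1907/2000
2 2 9433/10000
3 3 9379/10000
f(2y,3y) = ((9433/10000)/(9379/10000) − 1)/(1) = 54/9379 ≈ 0.5758%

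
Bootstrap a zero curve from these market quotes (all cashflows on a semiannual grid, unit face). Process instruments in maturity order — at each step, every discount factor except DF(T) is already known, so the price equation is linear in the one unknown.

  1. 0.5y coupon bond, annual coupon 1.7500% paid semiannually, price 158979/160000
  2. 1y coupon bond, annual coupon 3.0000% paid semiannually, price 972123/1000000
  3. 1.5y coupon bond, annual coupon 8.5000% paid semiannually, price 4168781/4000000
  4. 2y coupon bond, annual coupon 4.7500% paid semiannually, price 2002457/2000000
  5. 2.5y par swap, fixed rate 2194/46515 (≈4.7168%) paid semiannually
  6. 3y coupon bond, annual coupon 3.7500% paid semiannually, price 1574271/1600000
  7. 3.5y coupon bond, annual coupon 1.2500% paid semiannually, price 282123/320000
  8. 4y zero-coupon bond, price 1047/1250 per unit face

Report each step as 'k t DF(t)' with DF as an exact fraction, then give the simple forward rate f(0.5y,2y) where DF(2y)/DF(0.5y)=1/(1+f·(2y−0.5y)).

step 1 [0.5y] bond c/2=7/800: DF=(158979/160000 − 7/800·(0))/(1+7/800) = 197/200 ≈ 0.985000
step 2 [1y] bond c/2=3/200: DF=(972123/1000000 − 3/200·(0.985000))/(1+3/200) = 1179/1250 ≈ 0.943200
step 3 [1.5y] bond c/2=17/400: DF=(4168781/4000000 − 17/400·(0.985000+0.943200))/(1+17/400) = 9211/10000 ≈ 0.921100
step 4 [2y] bond c/2=19/800: DF=(2002457/2000000 − 19/800·(0.985000+0.943200+0.921100))/(1+19/800) = 9119/10000 ≈ 0.911900
step 5 [2.5y] swap r/2=1097/46515: DF=(1 − 1097/46515·(0.985000+0.943200+0.921100+0.911900))/(1+1097/46515) = 8903/10000 ≈ 0.890300
step 6 [3y] bond c/2=3/160: DF=(1574271/1600000 − 3/160·(0.985000+0.943200+0.921100+0.911900+0.890300))/(1+3/160) = 4401/5000 ≈ 0.880200
step 7 [3.5y] bond c/2=1/160: DF=(282123/320000 − 1/160·(0.985000+0.943200+0.921100+0.911900+0.890300+0.880200))/(1+1/160) = 4209/5000 ≈ 0.841800
step 8 [4y] zero: DF = P = 1047/1250 ≈ 0.837600

1 1/2 197/200
2 1 1179/1250
3 3/2 9211/10000
4 2 9119/10000
5 5/2 8903/10000
6 3 4401/5000
7 7/2 4209/5000
8 4 1047/1250
f(0.5y,2y) = ((197/200)/(9119/10000) − 1)/(3/2) = 1462/27357 ≈ 5.3442%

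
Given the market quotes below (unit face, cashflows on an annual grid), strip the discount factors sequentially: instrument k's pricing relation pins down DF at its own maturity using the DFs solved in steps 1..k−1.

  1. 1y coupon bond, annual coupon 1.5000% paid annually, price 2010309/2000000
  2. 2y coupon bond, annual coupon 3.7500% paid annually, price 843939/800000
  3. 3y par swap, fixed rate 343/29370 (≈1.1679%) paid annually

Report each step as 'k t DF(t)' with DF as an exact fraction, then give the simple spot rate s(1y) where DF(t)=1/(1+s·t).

1 1 9903/10000
2 2 981/1000
3 3 9657/10000
s(1y) = (1/(9903/10000) − 1)/(1) = 97/9903 ≈ 0.9795%

step 1 [1y] bond c/1=3/200: DF=(2010309/2000000 − 3/200·(0))/(1+3/200) = 9903/10000 ≈ 0.990300
step 2 [2y] bond c/1=3/80: DF=(843939/800000 − 3/80·(0.990300))/(1+3/80) = 981/1000 ≈ 0.981000
step 3 [3y] swap r/1=343/29370: DF=(1 − 343/29370·(0.990300+0.981000))/(1+343/29370) = 9657/10000 ≈ 0.965700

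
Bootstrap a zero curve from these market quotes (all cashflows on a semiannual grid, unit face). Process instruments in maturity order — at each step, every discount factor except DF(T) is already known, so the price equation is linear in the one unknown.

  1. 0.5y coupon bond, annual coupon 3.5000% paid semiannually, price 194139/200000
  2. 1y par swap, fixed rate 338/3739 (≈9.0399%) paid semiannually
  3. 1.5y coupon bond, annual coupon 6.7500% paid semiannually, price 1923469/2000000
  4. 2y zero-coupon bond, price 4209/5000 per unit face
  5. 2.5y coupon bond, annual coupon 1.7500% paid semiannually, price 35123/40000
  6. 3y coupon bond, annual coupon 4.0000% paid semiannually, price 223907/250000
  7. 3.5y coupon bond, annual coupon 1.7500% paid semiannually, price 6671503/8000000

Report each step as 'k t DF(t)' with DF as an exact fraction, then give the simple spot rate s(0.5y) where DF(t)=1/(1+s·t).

1 1/2 477/500
2 1 1831/2000
3 3/2 8693/10000
4 2 4209/5000
5 5/2 4197/5000
6 3 3957/5000
7 7/2 1563/2000
s(0.5y) = (1/(477/500) − 1)/(1/2) = 46/477 ≈ 9.6436%

step 1 [0.5y] bond c/2=7/400: DF=(194139/200000 − 7/400·(0))/(1+7/400) = 477/500 ≈ 0.954000
step 2 [1y] swap r/2=169/3739: DF=(1 − 169/3739·(0.954000))/(1+169/3739) = 1831/2000 ≈ 0.915500
step 3 [1.5y] bond c/2=27/800: DF=(1923469/2000000 − 27/800·(0.954000+0.915500))/(1+27/800) = 8693/10000 ≈ 0.869300
step 4 [2y] zero: DF = P = 4209/5000 ≈ 0.841800
step 5 [2.5y] bond c/2=7/800: DF=(35123/40000 − 7/800·(0.954000+0.915500+0.869300+0.841800))/(1+7/800) = 4197/5000 ≈ 0.839400
step 6 [3y] bond c/2=1/50: DF=(223907/250000 − 1/50·(0.954000+0.915500+0.869300+0.841800+0.839400))/(1+1/50) = 3957/5000 ≈ 0.791400
step 7 [3.5y] bond c/2=7/800: DF=(6671503/8000000 − 7/800·(0.954000+0.915500+0.869300+0.841800+0.839400+0.791400))/(1+7/800) = 1563/2000 ≈ 0.781500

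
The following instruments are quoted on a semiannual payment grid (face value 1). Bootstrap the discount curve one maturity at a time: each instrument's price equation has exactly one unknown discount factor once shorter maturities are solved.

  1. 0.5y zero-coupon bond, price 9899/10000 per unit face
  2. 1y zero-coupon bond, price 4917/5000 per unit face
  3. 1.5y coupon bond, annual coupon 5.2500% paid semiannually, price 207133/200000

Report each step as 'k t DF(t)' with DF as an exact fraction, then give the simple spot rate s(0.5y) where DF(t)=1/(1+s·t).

1 1/2 9899/10000
2 1 4917/5000
3 3/2 9587/10000
s(0.5y) = (1/(9899/10000) − 1)/(1/2) = 202/9899 ≈ 2.0406%

step 1 [0.5y] zero: DF = P = 9899/10000 ≈ 0.989900
step 2 [1y] zero: DF = P = 4917/5000 ≈ 0.983400
step 3 [1.5y] bond c/2=21/800: DF=(207133/200000 − 21/800·(0.989900+0.983400))/(1+21/800) = 9587/10000 ≈ 0.958700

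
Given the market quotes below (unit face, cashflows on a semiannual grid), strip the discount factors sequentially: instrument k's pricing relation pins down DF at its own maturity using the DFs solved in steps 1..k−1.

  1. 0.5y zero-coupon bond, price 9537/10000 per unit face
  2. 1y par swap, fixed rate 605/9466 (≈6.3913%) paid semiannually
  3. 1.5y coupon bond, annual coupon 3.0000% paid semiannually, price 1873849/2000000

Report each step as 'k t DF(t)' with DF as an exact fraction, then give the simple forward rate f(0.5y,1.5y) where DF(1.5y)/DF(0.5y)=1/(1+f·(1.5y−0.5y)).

1 1/2 9537/10000
2 1 1879/2000
3 3/2 8951/10000
f(0.5y,1.5y) = ((9537/10000)/(8951/10000) − 1)/(1) = 586/8951 ≈ 6.5468%

step 1 [0.5y] zero: DF = P = 9537/10000 ≈ 0.953700
step 2 [1y] swap r/2=605/18932: DF=(1 − 605/18932·(0.953700))/(1+605/18932) = 1879/2000 ≈ 0.939500
step 3 [1.5y] bond c/2=3/200: DF=(1873849/2000000 − 3/200·(0.953700+0.939500))/(1+3/200) = 8951/10000 ≈ 0.895100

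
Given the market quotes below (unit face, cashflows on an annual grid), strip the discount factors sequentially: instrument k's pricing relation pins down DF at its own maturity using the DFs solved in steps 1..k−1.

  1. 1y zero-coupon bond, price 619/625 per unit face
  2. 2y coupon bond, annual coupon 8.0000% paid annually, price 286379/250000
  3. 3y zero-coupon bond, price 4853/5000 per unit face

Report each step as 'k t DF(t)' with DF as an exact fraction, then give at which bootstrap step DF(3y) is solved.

step 1 [1y] zero: DF = P = 619/625 ≈ 0.990400
step 2 [2y] bond c/1=2/25: DF=(286379/250000 − 2/25·(0.990400))/(1+2/25) = 9873/10000 ≈ 0.987300
step 3 [3y] zero: DF = P = 4853/5000 ≈ 0.970600

1 1 619/625
2 2 9873/10000
3 3 4853/5000
DF(3y) is solved at step 3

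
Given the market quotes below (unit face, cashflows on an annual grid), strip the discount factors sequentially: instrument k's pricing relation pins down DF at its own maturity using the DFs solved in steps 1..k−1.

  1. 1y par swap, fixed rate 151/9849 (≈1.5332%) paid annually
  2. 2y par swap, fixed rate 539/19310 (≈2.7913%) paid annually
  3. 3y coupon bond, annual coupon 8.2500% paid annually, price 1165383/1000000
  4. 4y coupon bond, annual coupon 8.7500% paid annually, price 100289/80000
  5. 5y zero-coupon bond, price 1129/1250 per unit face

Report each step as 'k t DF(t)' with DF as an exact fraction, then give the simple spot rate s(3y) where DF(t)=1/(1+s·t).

step 1 [1y] swap r/1=151/9849: DF=(1 − 151/9849·(0))/(1+151/9849) = 9849/10000 ≈ 0.984900
step 2 [2y] swap r/1=539/19310: DF=(1 − 539/19310·(0.984900))/(1+539/19310) = 9461/10000 ≈ 0.946100
step 3 [3y] bond c/1=33/400: DF=(1165383/1000000 − 33/400·(0.984900+0.946100))/(1+33/400) = 4647/5000 ≈ 0.929400
step 4 [4y] bond c/1=7/80: DF=(100289/80000 − 7/80·(0.984900+0.946100+0.929400))/(1+7/80) = 4613/5000 ≈ 0.922600
step 5 [5y] zero: DF = P = 1129/1250 ≈ 0.903200

1 1 9849/10000
2 2 9461/10000
3 3 4647/5000
4 4 4613/5000
5 5 1129/1250
s(3y) = (1/(4647/5000) − 1)/(3) = 353/13941 ≈ 2.5321%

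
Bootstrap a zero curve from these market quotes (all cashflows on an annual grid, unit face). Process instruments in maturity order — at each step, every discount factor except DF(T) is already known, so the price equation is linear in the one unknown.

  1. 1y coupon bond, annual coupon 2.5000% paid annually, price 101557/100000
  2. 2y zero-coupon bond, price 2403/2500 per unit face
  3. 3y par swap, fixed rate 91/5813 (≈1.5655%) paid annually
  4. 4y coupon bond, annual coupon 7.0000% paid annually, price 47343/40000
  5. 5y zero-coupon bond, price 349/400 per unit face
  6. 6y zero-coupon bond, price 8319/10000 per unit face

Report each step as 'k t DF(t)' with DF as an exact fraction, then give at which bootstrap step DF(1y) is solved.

step 1 [1y] bond c/1=1/40: DF=(101557/100000 − 1/40·(0))/(1+1/40) = 2477/2500 ≈ 0.990800
step 2 [2y] zero: DF = P = 2403/2500 ≈ 0.961200
step 3 [3y] swap r/1=91/5813: DF=(1 − 91/5813·(0.990800+0.961200))/(1+91/5813) = 1909/2000 ≈ 0.954500
step 4 [4y] bond c/1=7/100: DF=(47343/40000 − 7/100·(0.990800+0.961200+0.954500))/(1+7/100) = 229/250 ≈ 0.916000
step 5 [5y] zero: DF = P = 349/400 ≈ 0.872500
step 6 [6y] zero: DF = P = 8319/10000 ≈ 0.831900

1 1 2477/2500
2 2 2403/2500
3 3 1909/2000
4 4 229/250
5 5 349/400
6 6 8319/10000
DF(1y) is solved at step 1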